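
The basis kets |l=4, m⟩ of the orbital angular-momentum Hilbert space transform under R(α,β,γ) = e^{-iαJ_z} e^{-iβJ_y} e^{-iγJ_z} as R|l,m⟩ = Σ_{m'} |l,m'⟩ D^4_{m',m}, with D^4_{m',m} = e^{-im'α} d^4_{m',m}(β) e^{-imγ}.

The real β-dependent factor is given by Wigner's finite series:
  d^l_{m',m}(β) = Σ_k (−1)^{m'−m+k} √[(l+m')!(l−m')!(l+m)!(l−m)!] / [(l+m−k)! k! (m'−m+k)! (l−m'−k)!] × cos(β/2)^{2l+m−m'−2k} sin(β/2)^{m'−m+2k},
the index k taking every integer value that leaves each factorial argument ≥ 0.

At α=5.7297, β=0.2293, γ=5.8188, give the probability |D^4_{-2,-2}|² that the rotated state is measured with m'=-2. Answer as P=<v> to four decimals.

P=0.6403

D^4_{-2,-2}(5.7297,0.2293,5.8188) = e^{-i·-2·5.7297}·d^4_{-2,-2}(0.2293)·e^{-i·-2·5.8188}. Compute d first:
With c≡cos(β/2)=0.993435 and s≡sin(β/2)=0.114399, N=[2·720·2·720]^{1/2}=1440.000000
Admissible k: 0..2 (factorial args all ≥0)
  k=0: (−1)^0·1440.0000/(1440)·0.9934^8·0.1144^0 = +0.948670
  k=1: (−1)^1·1440.0000/(120)·0.9934^6·0.1144^2 = -0.150960
  k=2: (−1)^2·1440.0000/(96)·0.9934^4·0.1144^4 = +0.002502
d^4_{-2,-2}(0.2293) = +0.948670 -0.150960 +0.002502 = +0.800212
|D^4_{-2,-2}|² = |d^4_{-2,-2}(β)|² = (+0.800212)² = 0.640340 (the z-rotation phases have unit modulus)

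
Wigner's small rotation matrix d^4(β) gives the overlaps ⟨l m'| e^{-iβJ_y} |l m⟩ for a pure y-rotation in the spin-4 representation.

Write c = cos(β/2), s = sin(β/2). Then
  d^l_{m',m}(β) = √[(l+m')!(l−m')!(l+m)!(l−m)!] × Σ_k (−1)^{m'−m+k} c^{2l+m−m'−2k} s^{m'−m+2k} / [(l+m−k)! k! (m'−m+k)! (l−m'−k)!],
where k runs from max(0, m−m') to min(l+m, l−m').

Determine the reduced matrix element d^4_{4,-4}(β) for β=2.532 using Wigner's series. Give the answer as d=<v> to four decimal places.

d^4_{4,-4}(β=2.532) via Wigner's sum:
c=cos(2.532/2)=0.300099, s=sin(2.532/2)=0.953908; N=√[40320·1·1·40320]=40320.000000
k∈{0} keeps every argument non-negative
  k=0: (−1)^8·40320.0000/(40320)·0.3001^0·0.9539^8 = +0.685571
d^4_{4,-4}(2.532) = +0.685571

d=0.6856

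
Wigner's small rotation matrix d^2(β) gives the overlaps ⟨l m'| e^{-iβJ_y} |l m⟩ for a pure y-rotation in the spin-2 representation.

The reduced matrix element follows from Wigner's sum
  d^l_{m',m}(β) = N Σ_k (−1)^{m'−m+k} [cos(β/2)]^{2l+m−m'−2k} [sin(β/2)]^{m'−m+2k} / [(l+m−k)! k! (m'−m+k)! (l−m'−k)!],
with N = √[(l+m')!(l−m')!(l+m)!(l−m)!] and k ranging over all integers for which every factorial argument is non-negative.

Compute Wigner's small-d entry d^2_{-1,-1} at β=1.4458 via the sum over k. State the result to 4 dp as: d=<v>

d^2_{-1,-1}(β=1.4458) via Wigner's sum:
With c≡cos(β/2)=0.749890 and s≡sin(β/2)=0.661562, N=[1·6·1·6]^{1/2}=6.000000
k: max(0,(-1)−(-1))=0 … min(2+(-1),2−(-1))=1
  k=0: (−1)^0·6.0000/(6)·0.7499^4·0.6616^0 = +0.316221
  k=1: (−1)^1·6.0000/(2)·0.7499^2·0.6616^2 = -0.738343
d^2_{-1,-1}(1.4458) = +0.316221 -0.738343 = -0.422122

d=-0.4221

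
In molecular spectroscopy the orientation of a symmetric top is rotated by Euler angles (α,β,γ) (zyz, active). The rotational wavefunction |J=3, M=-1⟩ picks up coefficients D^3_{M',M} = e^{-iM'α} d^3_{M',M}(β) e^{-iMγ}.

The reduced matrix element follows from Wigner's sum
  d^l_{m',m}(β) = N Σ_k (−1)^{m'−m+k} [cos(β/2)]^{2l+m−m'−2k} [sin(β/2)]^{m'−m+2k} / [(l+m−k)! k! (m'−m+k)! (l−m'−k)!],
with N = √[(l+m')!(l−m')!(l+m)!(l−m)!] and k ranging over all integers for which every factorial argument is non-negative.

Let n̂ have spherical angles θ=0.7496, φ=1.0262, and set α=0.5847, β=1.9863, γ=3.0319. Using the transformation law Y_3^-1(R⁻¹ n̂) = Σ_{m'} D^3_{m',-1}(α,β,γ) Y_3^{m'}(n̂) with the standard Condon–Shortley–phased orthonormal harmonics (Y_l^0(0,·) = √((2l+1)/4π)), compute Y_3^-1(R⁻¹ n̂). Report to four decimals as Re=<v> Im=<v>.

Re=-0.1955 Im=-0.0391

Need the full column D^3_{m',-1} for m'=−3..3 at α=0.5847, β=1.9863, γ=3.0319.
cos(β/2)=0.546054, sin(β/2)=0.837750
d^3_{-3,-1}: single k=2 term ⇒ +0.241666;  D = +0.017773-0.241012i
d^3_{-2,-1}: k∈[1..2] ⇒ +0.128615 -0.605452 = -0.476837;  D = +0.233234+0.415903i
d^3_{-1,-1}: k∈[0..2] ⇒ +0.026510 -0.499184 +0.881211 = +0.408538;  D = -0.363308-0.186843i
d^3_{0,-1}: k∈[0..2] ⇒ -0.140891 +0.994859 -0.780546 = +0.073422;  D = -0.072981+0.008038i
d^3_{1,-1}: k∈[0..2] ⇒ +0.374388 -1.174948 +0.345690 = -0.454870;  D = +0.349542-0.291080i
d^3_{2,-1}: k∈[0..1] ⇒ -0.605452 +0.712538 = +0.107086;  D = -0.030796+0.102562i
d^3_{3,-1}: single k=0 term ⇒ +0.568819;  D = +0.164288+0.544578i
Y_3^{m'}(θ=0.7496,φ=1.0262) and Σ D·Y over m':
  (+0.0178-0.2410i)·(-0.1317-0.0083i)  (+0.2332+0.4159i)·(-0.1609-0.3078i)  (-0.3633-0.1868i)·(+0.1915-0.3162i)  (-0.0730+0.0080i)·(-0.0877+0.0000i)  (+0.3495-0.2911i)·(-0.1915-0.3162i)  (-0.0308+0.1026i)·(-0.1609+0.3078i)  (+0.1643+0.5446i)·(+0.1317-0.0083i)
Y_3^-1(R⁻¹ n̂) = -0.195548-0.039092i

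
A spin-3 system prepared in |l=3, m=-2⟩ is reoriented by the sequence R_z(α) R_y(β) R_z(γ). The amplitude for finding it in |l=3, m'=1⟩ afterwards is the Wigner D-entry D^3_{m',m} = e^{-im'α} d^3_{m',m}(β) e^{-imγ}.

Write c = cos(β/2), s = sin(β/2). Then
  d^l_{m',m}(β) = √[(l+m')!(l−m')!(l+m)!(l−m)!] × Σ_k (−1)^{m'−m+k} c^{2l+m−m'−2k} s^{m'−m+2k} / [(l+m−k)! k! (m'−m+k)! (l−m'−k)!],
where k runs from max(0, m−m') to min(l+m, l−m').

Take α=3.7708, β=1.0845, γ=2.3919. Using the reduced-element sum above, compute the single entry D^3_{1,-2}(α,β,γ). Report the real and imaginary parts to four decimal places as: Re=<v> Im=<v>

Re=-0.2367 Im=-0.3793

First d^3_{1,-2}(β=1.0845), then the phase factors e^{-i(1)α} and e^{-i(-2)γ}:
c=cos(1.0845/2)=0.856550, s=sin(1.0845/2)=0.516065; N=√[24·2·1·120]=75.894664
k∈{0,1} keeps every argument non-negative
  k=0: (−1)^3·75.8947/(12)·0.8565^3·0.5161^3 = -0.546260
  k=1: (−1)^4·75.8947/(24)·0.8565^1·0.5161^5 = +0.099145
d^3_{1,-2}(1.0845) = -0.546260 +0.099145 = -0.447115
Attach z-rotation phases: D = e^{-i(1)(3.7708)}·(-0.447115)·e^{-i(-2)(2.3919)} = -0.236666-0.379343i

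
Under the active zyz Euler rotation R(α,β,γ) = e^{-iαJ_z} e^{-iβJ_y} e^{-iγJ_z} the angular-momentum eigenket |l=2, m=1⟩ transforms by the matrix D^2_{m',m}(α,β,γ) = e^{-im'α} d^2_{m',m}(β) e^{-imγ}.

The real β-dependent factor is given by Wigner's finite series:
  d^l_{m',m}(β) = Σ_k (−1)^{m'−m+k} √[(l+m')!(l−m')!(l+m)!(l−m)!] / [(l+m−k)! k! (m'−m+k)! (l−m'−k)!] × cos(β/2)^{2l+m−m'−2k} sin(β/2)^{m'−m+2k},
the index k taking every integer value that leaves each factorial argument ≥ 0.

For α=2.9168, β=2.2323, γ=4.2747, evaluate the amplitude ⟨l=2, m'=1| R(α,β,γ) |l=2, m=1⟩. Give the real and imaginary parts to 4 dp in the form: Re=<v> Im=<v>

Re=-0.2643 Im=0.3389

D^2_{1,1}(2.9168,2.2323,4.2747) = e^{-i·1·2.9168}·d^2_{1,1}(2.2323)·e^{-i·1·4.2747}. Compute d first:
With c≡cos(β/2)=0.439145 and s≡sin(β/2)=0.898416, N=[6·1·6·1]^{1/2}=6.000000
k: max(0,(1)−(1))=0 … min(2+(1),2−(1))=1
  k=0: (−1)^0·6.0000/(6)·0.4391^4·0.8984^0 = +0.037190
  k=1: (−1)^1·6.0000/(2)·0.4391^2·0.8984^2 = -0.466973
d^2_{1,1}(2.2323) = +0.037190 -0.466973 = -0.429783
D = (-0.974840-0.222904i)·(-0.429783)·(-0.423847+0.905734i) = -0.264349+0.338870i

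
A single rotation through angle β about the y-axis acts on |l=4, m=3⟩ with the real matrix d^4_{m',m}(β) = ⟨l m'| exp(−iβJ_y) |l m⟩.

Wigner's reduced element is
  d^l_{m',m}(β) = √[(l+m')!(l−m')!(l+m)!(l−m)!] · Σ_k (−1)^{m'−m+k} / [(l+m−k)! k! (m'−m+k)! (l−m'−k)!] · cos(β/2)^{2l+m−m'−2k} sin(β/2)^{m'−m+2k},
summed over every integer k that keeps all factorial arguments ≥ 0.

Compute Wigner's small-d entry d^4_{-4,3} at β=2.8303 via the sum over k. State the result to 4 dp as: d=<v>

d=0.4027

d^4_{-4,3}(β=2.8303) via Wigner's sum:
Half-angle: c=0.155019, s=0.987912. N=√(1·40320·5040·1)=14255.272709
k∈{7} keeps every argument non-negative
  k=7: (−1)^0·14255.2727/(5040)·0.1550^1·0.9879^7 = +0.402676
d^4_{-4,3}(2.8303) = +0.402676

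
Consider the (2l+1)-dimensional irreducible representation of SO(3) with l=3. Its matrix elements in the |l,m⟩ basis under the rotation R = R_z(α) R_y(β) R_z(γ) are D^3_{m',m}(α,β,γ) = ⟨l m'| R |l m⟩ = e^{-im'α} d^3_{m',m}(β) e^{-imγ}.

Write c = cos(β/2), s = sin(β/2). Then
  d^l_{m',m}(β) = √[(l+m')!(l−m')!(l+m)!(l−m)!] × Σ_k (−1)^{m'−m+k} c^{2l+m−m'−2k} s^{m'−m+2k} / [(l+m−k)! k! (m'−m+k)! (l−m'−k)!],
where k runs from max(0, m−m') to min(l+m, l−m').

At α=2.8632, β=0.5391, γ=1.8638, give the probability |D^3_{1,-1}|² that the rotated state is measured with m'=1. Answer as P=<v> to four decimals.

P=0.1091

First d^3_{1,-1}(β=0.5391), then the phase factors e^{-i(1)α} and e^{-i(-1)γ}:
c=cos(0.5391/2)=0.963891, s=sin(0.5391/2)=0.266298; N=√[24·2·2·24]=48.000000
k∈{0,1,2} keeps every argument non-negative
  k=0: (−1)^2·48.0000/(8)·0.9639^4·0.2663^2 = +0.367280
  k=1: (−1)^3·48.0000/(6)·0.9639^2·0.2663^4 = -0.037378
  k=2: (−1)^4·48.0000/(48)·0.9639^0·0.2663^6 = +0.000357
d^3_{1,-1}(0.5391) = +0.367280 -0.037378 +0.000357 = +0.330259
|D^3_{1,-1}|² = |d^3_{1,-1}(β)|² = (+0.330259)² = 0.109071 (the z-rotation phases have unit modulus)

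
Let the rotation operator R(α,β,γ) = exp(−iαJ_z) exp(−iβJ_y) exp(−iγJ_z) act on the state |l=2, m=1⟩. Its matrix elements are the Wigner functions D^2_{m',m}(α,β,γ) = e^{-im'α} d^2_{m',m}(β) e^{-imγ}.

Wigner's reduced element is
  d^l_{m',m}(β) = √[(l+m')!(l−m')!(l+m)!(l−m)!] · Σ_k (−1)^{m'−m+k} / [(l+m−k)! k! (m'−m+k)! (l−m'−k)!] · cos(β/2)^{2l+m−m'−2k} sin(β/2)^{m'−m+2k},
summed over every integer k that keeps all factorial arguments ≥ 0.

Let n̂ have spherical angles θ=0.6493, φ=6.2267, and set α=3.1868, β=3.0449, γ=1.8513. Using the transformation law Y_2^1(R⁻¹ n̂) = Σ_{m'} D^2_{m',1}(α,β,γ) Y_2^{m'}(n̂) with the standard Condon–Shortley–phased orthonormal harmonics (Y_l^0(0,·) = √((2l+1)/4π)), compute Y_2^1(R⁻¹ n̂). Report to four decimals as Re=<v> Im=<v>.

Need the full column D^2_{m',1} for m'=−2..2 at α=3.1868, β=3.0449, γ=1.8513.
cos(β/2)=0.048327, sin(β/2)=0.998832
d^2_{-2,1}: single k=3 term ⇒ +0.096317;  D = -0.018199-0.094582i
d^2_{-1,1}: k∈[2..3] ⇒ +0.006990 -0.995334 = -0.988344;  D = -0.230414-0.961111i
d^2_{0,1}: k∈[1..2] ⇒ +0.000276 -0.117963 = -0.117687;  D = +0.032580+0.113087i
d^2_{1,1}: k∈[0..1] ⇒ +0.000005 -0.006990 = -0.006985;  D = -0.002235-0.006618i
d^2_{2,1}: single k=0 term ⇒ -0.000225;  D = +0.000082+0.000210i
Y_2^{m'}(θ=0.6493,φ=6.2267) and Σ D·Y over m':
  (-0.0182-0.0946i)·(+0.1403+0.0159i)  (-0.2304-0.9611i)·(+0.3715+0.0210i)  (+0.0326+0.1131i)·(+0.2849+0.0000i)  (-0.0022-0.0066i)·(-0.3715+0.0210i)  (+0.0001+0.0002i)·(+0.1403-0.0159i)
Y_2^1(R⁻¹ n̂) = -0.056184-0.340758i

Re=-0.0562 Im=-0.3408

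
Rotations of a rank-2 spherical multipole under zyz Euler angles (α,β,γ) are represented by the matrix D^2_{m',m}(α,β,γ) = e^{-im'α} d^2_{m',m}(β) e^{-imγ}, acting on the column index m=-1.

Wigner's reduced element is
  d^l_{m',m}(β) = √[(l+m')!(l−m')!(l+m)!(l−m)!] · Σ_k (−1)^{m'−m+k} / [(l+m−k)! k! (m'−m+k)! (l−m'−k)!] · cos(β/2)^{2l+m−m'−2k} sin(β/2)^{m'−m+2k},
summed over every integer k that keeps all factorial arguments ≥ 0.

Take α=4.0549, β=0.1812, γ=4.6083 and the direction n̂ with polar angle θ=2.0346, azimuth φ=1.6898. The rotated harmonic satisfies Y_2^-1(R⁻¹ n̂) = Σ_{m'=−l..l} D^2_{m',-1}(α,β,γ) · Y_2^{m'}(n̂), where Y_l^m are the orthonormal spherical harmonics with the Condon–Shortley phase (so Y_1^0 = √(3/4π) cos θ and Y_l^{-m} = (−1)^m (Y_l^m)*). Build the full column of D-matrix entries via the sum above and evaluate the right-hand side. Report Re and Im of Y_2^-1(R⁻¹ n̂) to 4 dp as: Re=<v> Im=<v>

Need the full column D^2_{m',-1} for m'=−2..2 at α=4.0549, β=0.1812, γ=4.6083.
cos(β/2)=0.995899, sin(β/2)=0.090476
d^2_{-2,-1}: single k=1 term ⇒ +0.178735;  D = +0.176681+0.027015i
d^2_{-1,-1}: k∈[0..1] ⇒ +0.983695 -0.024357 = +0.959338;  D = -0.694319+0.662005i
d^2_{0,-1}: k∈[0..1] ⇒ -0.218905 +0.001807 = -0.217098;  D = +0.022557+0.215923i
d^2_{1,-1}: k∈[0..1] ⇒ +0.024357 -0.000067 = +0.024290;  D = +0.020664+0.012766i
d^2_{2,-1}: single k=0 term ⇒ -0.001475;  D = +0.001381-0.000520i
Y_2^{m'}(θ=2.0346,φ=1.6898) and Σ D·Y over m':
  (+0.1767+0.0270i)·(-0.3003+0.0728i)  (-0.6943+0.6620i)·(+0.0367+0.3069i)  (+0.0226+0.2159i)·(-0.1260+0.0000i)  (+0.0207+0.0128i)·(-0.0367+0.3069i)  (+0.0014-0.0005i)·(-0.3003-0.0728i)
Y_2^-1(R⁻¹ n̂) = -0.291642-0.205324i

Re=-0.2916 Im=-0.2053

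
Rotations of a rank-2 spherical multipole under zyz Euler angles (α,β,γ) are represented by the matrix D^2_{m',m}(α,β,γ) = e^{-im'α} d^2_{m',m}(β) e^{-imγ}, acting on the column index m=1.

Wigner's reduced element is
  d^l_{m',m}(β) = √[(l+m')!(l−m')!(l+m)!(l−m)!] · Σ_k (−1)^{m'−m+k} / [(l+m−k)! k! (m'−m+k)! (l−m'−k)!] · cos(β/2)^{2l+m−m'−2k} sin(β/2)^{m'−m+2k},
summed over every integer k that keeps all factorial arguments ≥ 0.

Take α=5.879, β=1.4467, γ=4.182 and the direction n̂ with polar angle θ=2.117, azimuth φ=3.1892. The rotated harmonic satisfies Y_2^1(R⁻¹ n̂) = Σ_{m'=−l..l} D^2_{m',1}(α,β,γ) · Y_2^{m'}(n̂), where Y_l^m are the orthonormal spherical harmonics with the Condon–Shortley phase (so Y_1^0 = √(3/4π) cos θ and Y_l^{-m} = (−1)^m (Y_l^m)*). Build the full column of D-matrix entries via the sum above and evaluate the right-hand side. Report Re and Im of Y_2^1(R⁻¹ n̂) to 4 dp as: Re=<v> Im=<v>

Need the full column D^2_{m',1} for m'=−2..2 at α=5.879, β=1.4467, γ=4.182.
cos(β/2)=0.749593, sin(β/2)=0.661900
d^2_{-2,1}: single k=3 term ⇒ +0.434742;  D = +0.119300+0.418053i
d^2_{-1,1}: k∈[2..3] ⇒ +0.738509 -0.191941 = +0.546568;  D = -0.068796+0.542221i
d^2_{0,1}: k∈[1..2] ⇒ +0.682879 -0.532448 = +0.150431;  D = -0.076098+0.129763i
d^2_{1,1}: k∈[0..1] ⇒ +0.315719 -0.738509 = -0.422790;  D = +0.340070-0.251205i
d^2_{2,1}: single k=0 term ⇒ -0.557568;  D = +0.542625-0.128218i
Y_2^{m'}(θ=2.117,φ=3.1892) and Σ D·Y over m':
  (+0.1193+0.4181i)·(+0.2808-0.0268i)  (-0.0688+0.5422i)·(+0.3425-0.0163i)  (-0.0761+0.1298i)·(-0.0601+0.0000i)  (+0.3401-0.2512i)·(-0.3425-0.0163i)  (+0.5426-0.1282i)·(+0.2808+0.0268i)
Y_2^1(R⁻¹ n̂) = +0.069773+0.352269i

Re=0.0698 Im=0.3523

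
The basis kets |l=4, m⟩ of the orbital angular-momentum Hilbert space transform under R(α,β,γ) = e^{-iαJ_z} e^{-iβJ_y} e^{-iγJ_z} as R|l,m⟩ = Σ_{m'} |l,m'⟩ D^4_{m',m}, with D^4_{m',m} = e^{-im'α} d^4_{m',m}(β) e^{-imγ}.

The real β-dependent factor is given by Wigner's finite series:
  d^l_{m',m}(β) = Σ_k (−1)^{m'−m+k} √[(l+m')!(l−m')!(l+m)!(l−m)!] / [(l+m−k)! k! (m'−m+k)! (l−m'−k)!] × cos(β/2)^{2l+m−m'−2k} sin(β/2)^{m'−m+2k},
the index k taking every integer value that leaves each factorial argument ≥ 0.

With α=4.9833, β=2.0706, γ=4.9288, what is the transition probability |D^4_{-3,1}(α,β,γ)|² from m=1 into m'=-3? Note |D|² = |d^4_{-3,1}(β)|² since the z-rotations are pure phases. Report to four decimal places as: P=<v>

Split into d^4_{-3,1}(β=2.0706) × two z-phases.
c=cos(2.0706/2)=0.510268, s=sin(2.0706/2)=0.860015; N=√[1·5040·120·6]=1904.940944
k: max(0,(1)−(-3))=4 … min(4+(1),4−(-3))=5
  k=4: (−1)^0·1904.9409/(144)·0.5103^4·0.8600^4 = +0.490611
  k=5: (−1)^1·1904.9409/(240)·0.5103^2·0.8600^6 = -0.836189
d^4_{-3,1}(2.0706) = +0.490611 -0.836189 = -0.345578
|D^4_{-3,1}|² = |d^4_{-3,1}(β)|² = (-0.345578)² = 0.119424 (the z-rotation phases have unit modulus)

P=0.1194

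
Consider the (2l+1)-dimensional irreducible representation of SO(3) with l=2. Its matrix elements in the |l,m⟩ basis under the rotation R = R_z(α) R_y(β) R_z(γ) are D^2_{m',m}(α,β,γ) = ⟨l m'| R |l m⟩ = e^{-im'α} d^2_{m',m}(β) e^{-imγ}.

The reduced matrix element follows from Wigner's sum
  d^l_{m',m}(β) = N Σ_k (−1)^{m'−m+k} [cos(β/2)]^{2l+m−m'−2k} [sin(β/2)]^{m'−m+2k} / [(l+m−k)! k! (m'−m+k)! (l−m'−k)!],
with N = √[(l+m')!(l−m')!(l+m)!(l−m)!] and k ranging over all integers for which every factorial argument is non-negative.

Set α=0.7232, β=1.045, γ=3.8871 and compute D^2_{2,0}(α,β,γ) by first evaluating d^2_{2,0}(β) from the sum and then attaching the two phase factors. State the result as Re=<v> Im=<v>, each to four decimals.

Re=0.0568 Im=-0.4546

First d^2_{2,0}(β=1.045), then the phase factors e^{-i(2)α} and e^{-i(0)γ}:
c=cos(1.045/2)=0.866574, s=sin(1.045/2)=0.499048; N=√[24·1·2·2]=9.797959
k: max(0,(0)−(2))=0 … min(2+(0),2−(2))=0
  k=0: (−1)^2·9.7980/(4)·0.8666^2·0.4990^2 = +0.458112
d^2_{2,0}(1.045) = +0.458112
Attach z-rotation phases: D = e^{-i(2)(0.7232)}·(+0.458112)·e^{-i(0)(3.8871)} = +0.056841-0.454572i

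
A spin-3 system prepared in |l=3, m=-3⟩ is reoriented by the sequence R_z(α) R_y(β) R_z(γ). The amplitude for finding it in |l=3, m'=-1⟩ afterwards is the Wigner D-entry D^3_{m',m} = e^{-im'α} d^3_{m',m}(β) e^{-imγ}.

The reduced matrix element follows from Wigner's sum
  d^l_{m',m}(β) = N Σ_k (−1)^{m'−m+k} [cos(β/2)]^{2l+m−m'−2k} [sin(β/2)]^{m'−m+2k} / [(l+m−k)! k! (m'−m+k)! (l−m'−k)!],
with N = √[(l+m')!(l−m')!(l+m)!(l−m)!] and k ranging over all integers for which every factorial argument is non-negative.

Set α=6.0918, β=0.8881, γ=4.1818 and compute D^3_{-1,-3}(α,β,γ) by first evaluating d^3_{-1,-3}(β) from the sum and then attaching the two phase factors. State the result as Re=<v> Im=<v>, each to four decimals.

D^3_{-1,-3}(6.0918,0.8881,4.1818) = e^{-i·-1·6.0918}·d^3_{-1,-3}(0.8881)·e^{-i·-3·4.1818}. Compute d first:
With c≡cos(β/2)=0.903019 and s≡sin(β/2)=0.429600, N=[2·24·1·720]^{1/2}=185.903201
Admissible k: 0..0 (factorial args all ≥0)
  k=0: (−1)^2·185.9032/(48)·0.9030^4·0.4296^2 = +0.475294
d^3_{-1,-3}(0.8881) = +0.475294
Attach z-rotation phases: D = e^{-i(-1)(6.0918)}·(+0.475294)·e^{-i(-3)(4.1818)} = +0.464618-0.100175i

Re=0.4646 Im=-0.1002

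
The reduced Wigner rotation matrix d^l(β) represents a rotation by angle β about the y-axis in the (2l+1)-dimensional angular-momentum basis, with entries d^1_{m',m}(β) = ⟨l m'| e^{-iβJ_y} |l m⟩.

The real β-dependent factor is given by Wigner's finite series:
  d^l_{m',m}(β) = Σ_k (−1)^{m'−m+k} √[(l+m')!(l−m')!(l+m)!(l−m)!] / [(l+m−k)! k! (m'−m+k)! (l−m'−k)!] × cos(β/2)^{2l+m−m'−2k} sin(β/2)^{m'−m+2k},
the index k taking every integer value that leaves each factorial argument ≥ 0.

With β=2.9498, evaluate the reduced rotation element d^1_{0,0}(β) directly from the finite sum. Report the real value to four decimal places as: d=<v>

d=-0.9817

d^1_{0,0}(β=2.9498) via Wigner's sum:
With c≡cos(β/2)=0.095749 and s≡sin(β/2)=0.995405, N=[1·1·1·1]^{1/2}=1.000000
Admissible k: 0..1 (factorial args all ≥0)
  k=0: (−1)^0·1.0000/(1)·0.0957^2·0.9954^0 = +0.009168
  k=1: (−1)^1·1.0000/(1)·0.0957^0·0.9954^2 = -0.990832
d^1_{0,0}(2.9498) = +0.009168 -0.990832 = -0.981664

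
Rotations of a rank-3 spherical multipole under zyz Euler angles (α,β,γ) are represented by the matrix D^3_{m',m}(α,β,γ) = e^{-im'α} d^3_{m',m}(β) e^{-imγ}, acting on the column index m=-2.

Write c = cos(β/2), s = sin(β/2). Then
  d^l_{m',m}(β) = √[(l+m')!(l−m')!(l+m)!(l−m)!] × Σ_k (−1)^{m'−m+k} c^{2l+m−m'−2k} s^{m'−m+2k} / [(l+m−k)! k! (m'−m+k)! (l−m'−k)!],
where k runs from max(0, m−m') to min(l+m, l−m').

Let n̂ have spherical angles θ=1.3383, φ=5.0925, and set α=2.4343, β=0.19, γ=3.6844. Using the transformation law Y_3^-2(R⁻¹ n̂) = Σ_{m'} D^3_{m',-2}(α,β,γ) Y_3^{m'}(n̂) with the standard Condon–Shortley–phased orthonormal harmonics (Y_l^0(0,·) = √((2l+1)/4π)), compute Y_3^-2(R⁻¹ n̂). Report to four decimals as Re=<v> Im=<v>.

Re=-0.0285 Im=0.0581

Need the full column D^3_{m',-2} for m'=−3..3 at α=2.4343, β=0.19, γ=3.6844.
cos(β/2)=0.995491, sin(β/2)=0.094857
d^3_{-3,-2}: single k=1 term ⇒ +0.227160;  D = -0.115724+0.195473i
d^3_{-2,-2}: k∈[0..1] ⇒ +0.973249 -0.044183 = +0.929065;  D = +0.879244-0.300152i
d^3_{-1,-2}: k∈[0..1] ⇒ -0.293263 +0.005325 = -0.287937;  D = +0.267576+0.106353i
d^3_{0,-2}: k∈[0..1] ⇒ +0.048401 -0.000439 = +0.047961;  D = +0.022368+0.042426i
d^3_{1,-2}: k∈[0..1] ⇒ -0.005325 +0.000024 = -0.005301;  D = -0.001168+0.005171i
d^3_{2,-2}: k∈[0..1] ⇒ +0.000401 -0.000001 = +0.000400;  D = -0.000321+0.000240i
d^3_{3,-2}: single k=0 term ⇒ -0.000019;  D = -0.000019-0.000001i
Y_3^{m'}(θ=1.3383,φ=5.0925) and Σ D·Y over m':
  (-0.1157+0.1955i)·(-0.3494-0.1604i)  (+0.8792-0.3002i)·(-0.1616+0.1536i)  (+0.2676+0.1064i)·(-0.0857-0.2145i)  (+0.0224+0.0424i)·(-0.2351+0.0000i)  (-0.0012+0.0052i)·(+0.0857-0.2145i)  (-0.0003+0.0002i)·(-0.1616-0.1536i)  (-0.0000-0.0000i)·(+0.3494-0.1604i)
Y_3^-2(R⁻¹ n̂) = -0.028452+0.058080i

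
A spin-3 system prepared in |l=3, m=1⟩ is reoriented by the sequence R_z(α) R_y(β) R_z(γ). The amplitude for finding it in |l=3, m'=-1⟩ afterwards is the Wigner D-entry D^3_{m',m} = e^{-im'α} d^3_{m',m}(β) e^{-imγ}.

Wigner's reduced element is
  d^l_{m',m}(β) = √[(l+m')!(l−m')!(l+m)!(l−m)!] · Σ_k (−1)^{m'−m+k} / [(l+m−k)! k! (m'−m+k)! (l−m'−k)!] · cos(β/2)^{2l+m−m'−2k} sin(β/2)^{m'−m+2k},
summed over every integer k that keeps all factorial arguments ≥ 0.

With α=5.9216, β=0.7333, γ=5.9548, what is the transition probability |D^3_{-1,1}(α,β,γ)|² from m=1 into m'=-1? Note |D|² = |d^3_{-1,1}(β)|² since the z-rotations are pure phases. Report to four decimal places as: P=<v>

First d^3_{-1,1}(β=0.7333), then the phase factors e^{-i(-1)α} and e^{-i(1)γ}:
c=cos(0.7333/2)=0.933534, s=sin(0.7333/2)=0.358490; N=√[2·24·24·2]=48.000000
k: max(0,(1)−(-1))=2 … min(3+(1),3−(-1))=4
  k=2: (−1)^0·48.0000/(8)·0.9335^4·0.3585^2 = +0.585633
  k=3: (−1)^1·48.0000/(6)·0.9335^2·0.3585^4 = -0.115149
  k=4: (−1)^2·48.0000/(48)·0.9335^0·0.3585^6 = +0.002123
d^3_{-1,1}(0.7333) = +0.585633 -0.115149 +0.002123 = +0.472607
|D^3_{-1,1}|² = |d^3_{-1,1}(β)|² = (+0.472607)² = 0.223357 (the z-rotation phases have unit modulus)

P=0.2234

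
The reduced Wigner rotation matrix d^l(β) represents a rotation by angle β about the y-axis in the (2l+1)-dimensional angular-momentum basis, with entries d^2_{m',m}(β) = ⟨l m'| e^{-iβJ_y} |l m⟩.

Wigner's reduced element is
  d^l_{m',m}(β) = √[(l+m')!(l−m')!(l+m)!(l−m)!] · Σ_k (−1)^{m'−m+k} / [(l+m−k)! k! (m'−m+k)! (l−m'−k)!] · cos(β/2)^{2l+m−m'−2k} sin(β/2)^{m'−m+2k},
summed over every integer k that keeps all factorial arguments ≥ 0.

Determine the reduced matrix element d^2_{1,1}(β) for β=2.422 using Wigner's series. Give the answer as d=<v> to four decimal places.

d^2_{1,1}(β=2.422) via Wigner's sum:
Half-angle: c=0.352084, s=0.935969. N=√(6·1·6·1)=6.000000
k: max(0,(1)−(1))=0 … min(2+(1),2−(1))=1
  k=0: (−1)^0·6.0000/(6)·0.3521^4·0.9360^0 = +0.015367
  k=1: (−1)^1·6.0000/(2)·0.3521^2·0.9360^2 = -0.325788
d^2_{1,1}(2.422) = +0.015367 -0.325788 = -0.310421

d=-0.3104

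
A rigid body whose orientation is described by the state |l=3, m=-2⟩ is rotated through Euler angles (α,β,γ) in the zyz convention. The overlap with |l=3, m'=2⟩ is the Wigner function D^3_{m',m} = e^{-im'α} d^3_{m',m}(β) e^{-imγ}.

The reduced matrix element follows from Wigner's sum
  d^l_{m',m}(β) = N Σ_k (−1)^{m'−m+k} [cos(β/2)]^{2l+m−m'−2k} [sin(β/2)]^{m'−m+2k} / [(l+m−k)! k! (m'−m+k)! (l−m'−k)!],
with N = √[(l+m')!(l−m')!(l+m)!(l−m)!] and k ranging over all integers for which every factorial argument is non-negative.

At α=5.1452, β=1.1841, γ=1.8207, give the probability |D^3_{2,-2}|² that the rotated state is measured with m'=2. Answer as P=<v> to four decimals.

P=0.0922

D^3_{2,-2}(5.1452,1.1841,1.8207) = e^{-i·2·5.1452}·d^3_{2,-2}(1.1841)·e^{-i·-2·1.8207}. Compute d first:
c=cos(1.1841/2)=0.829798, s=sin(1.1841/2)=0.558063; N=√[120·1·1·120]=120.000000
Admissible k: 0..1 (factorial args all ≥0)
  k=0: (−1)^4·120.0000/(24)·0.8298^2·0.5581^4 = +0.333925
  k=1: (−1)^5·120.0000/(120)·0.8298^0·0.5581^6 = -0.030207
d^3_{2,-2}(1.1841) = +0.333925 -0.030207 = +0.303719
|D^3_{2,-2}|² = |d^3_{2,-2}(β)|² = (+0.303719)² = 0.092245 (the z-rotation phases have unit modulus)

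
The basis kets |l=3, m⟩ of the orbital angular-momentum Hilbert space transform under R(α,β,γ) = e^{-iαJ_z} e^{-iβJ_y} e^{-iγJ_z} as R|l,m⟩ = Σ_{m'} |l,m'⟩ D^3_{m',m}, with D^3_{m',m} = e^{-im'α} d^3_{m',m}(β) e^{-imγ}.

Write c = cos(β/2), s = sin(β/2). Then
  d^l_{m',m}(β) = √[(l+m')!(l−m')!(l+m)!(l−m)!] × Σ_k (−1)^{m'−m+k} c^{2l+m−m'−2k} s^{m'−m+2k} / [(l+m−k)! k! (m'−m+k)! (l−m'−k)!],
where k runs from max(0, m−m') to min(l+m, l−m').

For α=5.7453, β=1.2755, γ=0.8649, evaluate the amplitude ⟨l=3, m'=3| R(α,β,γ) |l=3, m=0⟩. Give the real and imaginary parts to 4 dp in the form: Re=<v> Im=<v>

Re=0.0210 Im=-0.4891

D^3_{3,0}(5.7453,1.2755,0.8649) = e^{-i·3·5.7453}·d^3_{3,0}(1.2755)·e^{-i·0·0.8649}. Compute d first:
c=cos(1.2755/2)=0.803437, s=sin(1.2755/2)=0.595389; N=√[720·1·6·6]=160.996894
Admissible k: 0..0 (factorial args all ≥0)
  k=0: (−1)^3·160.9969/(36)·0.8034^3·0.5954^3 = -0.489524
d^3_{3,0}(1.2755) = -0.489524
Attach z-rotation phases: D = e^{-i(3)(5.7453)}·(-0.489524)·e^{-i(0)(0.8649)} = +0.020974-0.489075i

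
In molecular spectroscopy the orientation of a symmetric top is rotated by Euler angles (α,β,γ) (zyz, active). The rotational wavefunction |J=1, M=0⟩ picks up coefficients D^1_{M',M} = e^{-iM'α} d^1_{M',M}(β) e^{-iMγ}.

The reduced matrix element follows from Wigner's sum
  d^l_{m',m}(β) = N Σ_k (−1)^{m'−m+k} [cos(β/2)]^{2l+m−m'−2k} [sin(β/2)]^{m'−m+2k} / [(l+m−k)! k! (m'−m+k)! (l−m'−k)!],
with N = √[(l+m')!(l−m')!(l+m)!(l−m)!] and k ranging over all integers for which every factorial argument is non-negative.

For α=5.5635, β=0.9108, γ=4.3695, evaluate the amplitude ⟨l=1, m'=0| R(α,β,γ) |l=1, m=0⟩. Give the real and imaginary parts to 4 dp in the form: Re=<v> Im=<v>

Split into d^1_{0,0}(β=0.9108) × two z-phases.
c=cos(0.9108/2)=0.898085, s=sin(0.9108/2)=0.439822; N=√[1·1·1·1]=1.000000
Admissible k: 0..1 (factorial args all ≥0)
  k=0: (−1)^0·1.0000/(1)·0.8981^2·0.4398^0 = +0.806557
  k=1: (−1)^1·1.0000/(1)·0.8981^0·0.4398^2 = -0.193443
d^1_{0,0}(0.9108) = +0.806557 -0.193443 = +0.613114
D = (+1.000000+0.000000i)·(+0.613114)·(+1.000000+0.000000i) = +0.613114+0.000000i

Re=0.6131 Im=0.0000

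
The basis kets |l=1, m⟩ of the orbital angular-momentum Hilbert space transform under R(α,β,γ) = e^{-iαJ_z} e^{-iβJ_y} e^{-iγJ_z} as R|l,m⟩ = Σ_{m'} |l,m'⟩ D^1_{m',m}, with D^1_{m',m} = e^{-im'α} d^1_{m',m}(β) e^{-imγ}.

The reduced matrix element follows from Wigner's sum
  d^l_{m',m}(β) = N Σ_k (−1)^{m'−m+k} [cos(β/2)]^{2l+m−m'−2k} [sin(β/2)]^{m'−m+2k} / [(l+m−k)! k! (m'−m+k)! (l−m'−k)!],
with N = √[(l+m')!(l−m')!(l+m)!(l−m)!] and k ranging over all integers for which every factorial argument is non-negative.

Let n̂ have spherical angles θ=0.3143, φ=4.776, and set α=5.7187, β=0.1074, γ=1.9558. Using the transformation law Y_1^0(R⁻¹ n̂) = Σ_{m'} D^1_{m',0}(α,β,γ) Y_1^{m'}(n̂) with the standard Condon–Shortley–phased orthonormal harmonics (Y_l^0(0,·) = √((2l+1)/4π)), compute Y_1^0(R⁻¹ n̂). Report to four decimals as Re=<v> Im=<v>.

Need the full column D^1_{m',0} for m'=−1..1 at α=5.7187, β=0.1074, γ=1.9558.
cos(β/2)=0.998559, sin(β/2)=0.053674
d^1_{-1,0}: single k=1 term ⇒ +0.075797;  D = +0.064038-0.040550i
d^1_{0,0}: k∈[0..1] ⇒ +0.997119 -0.002881 = +0.994238;  D = +0.994238+0.000000i
d^1_{1,0}: single k=0 term ⇒ -0.075797;  D = -0.064038-0.040550i
Y_1^{m'}(θ=0.3143,φ=4.776) and Σ D·Y over m':
  (+0.0640-0.0406i)·(+0.0068+0.1066i)  (+0.9942+0.0000i)·(+0.4647+0.0000i)  (-0.0640-0.0406i)·(-0.0068+0.1066i)
Y_1^0(R⁻¹ n̂) = +0.471504+0.000000i

Re=0.4715 Im=0.0000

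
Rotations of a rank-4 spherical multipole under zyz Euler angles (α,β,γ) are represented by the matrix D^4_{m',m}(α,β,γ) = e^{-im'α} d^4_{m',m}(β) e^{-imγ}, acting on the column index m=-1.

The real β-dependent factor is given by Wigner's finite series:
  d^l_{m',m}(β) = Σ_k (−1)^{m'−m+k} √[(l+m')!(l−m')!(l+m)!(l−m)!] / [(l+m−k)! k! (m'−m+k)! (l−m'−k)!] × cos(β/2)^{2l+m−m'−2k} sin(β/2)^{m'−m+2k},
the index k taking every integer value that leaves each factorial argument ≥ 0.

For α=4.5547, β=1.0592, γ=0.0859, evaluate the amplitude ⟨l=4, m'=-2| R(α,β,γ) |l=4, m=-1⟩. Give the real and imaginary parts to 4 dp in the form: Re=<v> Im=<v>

Re=0.2396 Im=-0.0560

First d^4_{-2,-1}(β=1.0592), then the phase factors e^{-i(-2)α} and e^{-i(-1)γ}:
With c≡cos(β/2)=0.863009 and s≡sin(β/2)=0.505188, N=[2·720·6·120]^{1/2}=1018.233765
The bounds max(0,m−m')=1 and min(l+m,l−m')=3 give 3 terms
  k=1: (−1)^0·1018.2338/(240)·0.8630^7·0.5052^1 = +0.764183
  k=2: (−1)^1·1018.2338/(48)·0.8630^5·0.5052^3 = -1.309311
  k=3: (−1)^2·1018.2338/(72)·0.8630^3·0.5052^5 = +0.299107
d^4_{-2,-1}(1.0592) = +0.764183 -1.309311 +0.299107 = -0.246021
Phases: e^{-i·(-2)·4.5547}=-0.950679+0.310176i, e^{-i·(-1)·0.0859}=+0.996313+0.085794i ⇒ D=+0.239571-0.055962i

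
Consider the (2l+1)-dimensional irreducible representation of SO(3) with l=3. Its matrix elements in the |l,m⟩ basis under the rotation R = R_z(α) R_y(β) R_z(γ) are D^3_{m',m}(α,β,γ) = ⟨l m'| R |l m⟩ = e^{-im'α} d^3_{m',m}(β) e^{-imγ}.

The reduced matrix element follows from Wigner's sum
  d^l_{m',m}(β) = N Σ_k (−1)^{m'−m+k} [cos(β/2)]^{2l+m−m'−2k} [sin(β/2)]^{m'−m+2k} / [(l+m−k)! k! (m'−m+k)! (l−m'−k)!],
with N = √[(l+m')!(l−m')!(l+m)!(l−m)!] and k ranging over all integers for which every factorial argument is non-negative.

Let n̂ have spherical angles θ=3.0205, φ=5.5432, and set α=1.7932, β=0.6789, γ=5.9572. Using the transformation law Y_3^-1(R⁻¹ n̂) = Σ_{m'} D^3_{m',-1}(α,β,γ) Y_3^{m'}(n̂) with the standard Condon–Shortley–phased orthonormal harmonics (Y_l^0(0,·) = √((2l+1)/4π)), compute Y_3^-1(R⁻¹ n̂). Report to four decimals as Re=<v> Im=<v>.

Re=0.4332 Im=-0.0879

Need the full column D^3_{m',-1} for m'=−3..3 at α=1.7932, β=0.6789, γ=5.9572.
cos(β/2)=0.942938, sin(β/2)=0.332969
d^3_{-3,-1}: single k=2 term ⇒ +0.339457;  D = +0.113597-0.319885i
d^3_{-2,-1}: k∈[1..2] ⇒ +0.784908 -0.195744 = +0.589164;  D = -0.585010-0.069841i
d^3_{-1,-1}: k∈[0..2] ⇒ +0.702908 -0.701179 +0.065574 = +0.067303;  D = +0.006959+0.066943i
d^3_{0,-1}: k∈[0..2] ⇒ -0.859824 +0.321641 -0.013369 = -0.551552;  D = -0.522505+0.176630i
d^3_{1,-1}: k∈[0..2] ⇒ +0.525884 -0.087432 +0.001363 = +0.439815;  D = -0.229281-0.375323i
d^3_{2,-1}: k∈[0..1] ⇒ -0.195744 +0.012204 = -0.183540;  D = +0.131664-0.127873i
d^3_{3,-1}: single k=0 term ⇒ +0.042328;  D = +0.035461+0.023112i
Y_3^{m'}(θ=3.0205,φ=5.5432) and Σ D·Y over m':
  (+0.1136-0.3199i)·(-0.0004+0.0006i)  (-0.5850-0.0698i)·(-0.0013-0.0147i)  (+0.0070+0.0669i)·(+0.1132+0.1034i)  (-0.5225+0.1766i)·(-0.7139+0.0000i)  (-0.2293-0.3753i)·(-0.1132+0.1034i)  (+0.1317-0.1279i)·(-0.0013+0.0147i)  (+0.0355+0.0231i)·(+0.0004+0.0006i)
Y_3^-1(R⁻¹ n̂) = +0.433222-0.087929i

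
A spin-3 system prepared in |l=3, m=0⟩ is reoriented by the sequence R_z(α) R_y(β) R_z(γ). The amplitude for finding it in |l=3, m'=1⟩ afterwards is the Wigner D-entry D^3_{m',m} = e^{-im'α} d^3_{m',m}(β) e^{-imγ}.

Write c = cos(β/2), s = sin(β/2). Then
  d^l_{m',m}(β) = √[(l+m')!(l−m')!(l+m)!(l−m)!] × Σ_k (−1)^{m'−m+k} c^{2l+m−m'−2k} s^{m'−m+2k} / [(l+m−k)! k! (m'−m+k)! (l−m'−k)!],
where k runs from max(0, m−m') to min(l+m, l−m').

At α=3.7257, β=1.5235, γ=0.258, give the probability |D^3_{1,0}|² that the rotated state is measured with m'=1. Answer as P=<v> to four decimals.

P=0.1829

D^3_{1,0}(3.7257,1.5235,0.258) = e^{-i·1·3.7257}·d^3_{1,0}(1.5235)·e^{-i·0·0.258}. Compute d first:
With c≡cos(β/2)=0.723629 and s≡sin(β/2)=0.690189, N=[24·2·6·6]^{1/2}=41.569219
k: max(0,(0)−(1))=0 … min(3+(0),3−(1))=2
  k=0: (−1)^1·41.5692/(12)·0.7236^5·0.6902^1 = -0.474394
  k=1: (−1)^2·41.5692/(4)·0.7236^3·0.6902^3 = +1.294685
  k=2: (−1)^3·41.5692/(12)·0.7236^1·0.6902^5 = -0.392597
d^3_{1,0}(1.5235) = -0.474394 +1.294685 -0.392597 = +0.427694
|D^3_{1,0}|² = |d^3_{1,0}(β)|² = (+0.427694)² = 0.182922 (the z-rotation phases have unit modulus)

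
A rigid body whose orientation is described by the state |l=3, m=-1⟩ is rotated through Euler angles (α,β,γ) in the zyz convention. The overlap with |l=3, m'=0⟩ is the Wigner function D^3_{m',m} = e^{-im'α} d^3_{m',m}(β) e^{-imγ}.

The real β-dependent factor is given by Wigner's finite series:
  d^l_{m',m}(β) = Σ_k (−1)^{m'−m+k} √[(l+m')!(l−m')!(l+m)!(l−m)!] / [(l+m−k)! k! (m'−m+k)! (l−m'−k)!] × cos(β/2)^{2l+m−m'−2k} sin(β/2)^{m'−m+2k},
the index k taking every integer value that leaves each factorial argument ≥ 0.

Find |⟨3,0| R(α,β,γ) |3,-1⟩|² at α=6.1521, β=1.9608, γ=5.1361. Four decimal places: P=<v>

P=0.0123

D^3_{0,-1}(6.1521,1.9608,5.1361) = e^{-i·0·6.1521}·d^3_{0,-1}(1.9608)·e^{-i·-1·5.1361}. Compute d first:
Half-angle: c=0.556690, s=0.830720. N=√(6·6·2·24)=41.569219
k: max(0,(-1)−(0))=0 … min(3+(-1),3−(0))=2
  k=0: (−1)^1·41.5692/(12)·0.5567^5·0.8307^1 = -0.153856
  k=1: (−1)^2·41.5692/(4)·0.5567^3·0.8307^3 = +1.027820
  k=2: (−1)^3·41.5692/(12)·0.5567^1·0.8307^5 = -0.762918
d^3_{0,-1}(1.9608) = -0.153856 +1.027820 -0.762918 = +0.111046
|D^3_{0,-1}|² = |d^3_{0,-1}(β)|² = (+0.111046)² = 0.012331 (the z-rotation phases have unit modulus)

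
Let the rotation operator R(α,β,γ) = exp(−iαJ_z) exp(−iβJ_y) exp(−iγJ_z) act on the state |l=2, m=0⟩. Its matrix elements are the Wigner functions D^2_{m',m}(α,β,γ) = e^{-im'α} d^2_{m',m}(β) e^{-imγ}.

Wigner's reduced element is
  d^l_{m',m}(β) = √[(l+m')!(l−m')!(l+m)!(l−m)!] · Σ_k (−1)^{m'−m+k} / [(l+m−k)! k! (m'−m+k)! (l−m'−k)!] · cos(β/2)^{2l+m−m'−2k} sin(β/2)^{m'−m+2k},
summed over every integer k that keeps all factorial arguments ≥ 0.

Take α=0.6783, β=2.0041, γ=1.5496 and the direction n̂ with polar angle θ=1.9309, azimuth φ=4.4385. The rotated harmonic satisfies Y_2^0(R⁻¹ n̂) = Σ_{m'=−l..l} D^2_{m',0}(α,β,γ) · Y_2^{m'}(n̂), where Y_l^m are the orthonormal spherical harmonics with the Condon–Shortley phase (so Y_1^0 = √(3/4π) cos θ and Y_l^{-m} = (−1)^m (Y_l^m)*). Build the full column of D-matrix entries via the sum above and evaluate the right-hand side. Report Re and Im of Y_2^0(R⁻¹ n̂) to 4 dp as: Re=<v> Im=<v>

Re=-0.0354 Im=0.0000

Need the full column D^2_{m',0} for m'=−2..2 at α=0.6783, β=2.0041, γ=1.5496.
cos(β/2)=0.538576, sin(β/2)=0.842577
d^2_{-2,0}: single k=2 term ⇒ +0.504416;  D = +0.107220+0.492889i
d^2_{-1,0}: k∈[1..2] ⇒ +0.322423 -0.789135 = -0.466712;  D = -0.363401-0.292848i
d^2_{0,0}: k∈[0..2] ⇒ +0.084137 -0.823708 +0.504009 = -0.235562;  D = -0.235562+0.000000i
d^2_{1,0}: k∈[0..1] ⇒ -0.322423 +0.789135 = +0.466712;  D = +0.363401-0.292848i
d^2_{2,0}: single k=0 term ⇒ +0.504416;  D = +0.107220-0.492889i
Y_2^{m'}(θ=1.9309,φ=4.4385) and Σ D·Y over m':
  (+0.1072+0.4929i)·(-0.2888-0.1762i)  (-0.3634-0.2928i)·(+0.0689-0.2453i)  (-0.2356+0.0000i)·(-0.1979+0.0000i)  (+0.3634-0.2928i)·(-0.0689-0.2453i)  (+0.1072-0.4929i)·(-0.2888+0.1762i)
Y_2^0(R⁻¹ n̂) = -0.035363+0.000000i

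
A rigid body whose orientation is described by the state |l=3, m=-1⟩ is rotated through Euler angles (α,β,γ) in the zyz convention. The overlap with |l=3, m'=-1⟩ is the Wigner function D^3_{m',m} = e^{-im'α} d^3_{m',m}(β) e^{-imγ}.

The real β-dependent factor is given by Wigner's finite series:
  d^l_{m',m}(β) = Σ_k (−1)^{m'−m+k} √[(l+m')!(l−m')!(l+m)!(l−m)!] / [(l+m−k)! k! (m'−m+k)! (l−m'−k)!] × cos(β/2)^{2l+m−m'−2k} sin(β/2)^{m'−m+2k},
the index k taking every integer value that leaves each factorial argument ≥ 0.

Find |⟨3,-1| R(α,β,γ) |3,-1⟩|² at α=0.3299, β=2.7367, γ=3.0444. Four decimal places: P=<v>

D^3_{-1,-1}(0.3299,2.7367,3.0444) = e^{-i·-1·0.3299}·d^3_{-1,-1}(2.7367)·e^{-i·-1·3.0444}. Compute d first:
c=cos(2.7367/2)=0.201066, s=sin(2.7367/2)=0.979578; N=√[2·24·2·24]=48.000000
The bounds max(0,m−m')=0 and min(l+m,l−m')=2 give 3 terms
  k=0: (−1)^0·48.0000/(48)·0.2011^6·0.9796^0 = +0.000066
  k=1: (−1)^1·48.0000/(6)·0.2011^4·0.9796^2 = -0.012547
  k=2: (−1)^2·48.0000/(8)·0.2011^2·0.9796^4 = +0.223350
d^3_{-1,-1}(2.7367) = +0.000066 -0.012547 +0.223350 = +0.210869
|D^3_{-1,-1}|² = |d^3_{-1,-1}(β)|² = (+0.210869)² = 0.044466 (the z-rotation phases have unit modulus)

P=0.0445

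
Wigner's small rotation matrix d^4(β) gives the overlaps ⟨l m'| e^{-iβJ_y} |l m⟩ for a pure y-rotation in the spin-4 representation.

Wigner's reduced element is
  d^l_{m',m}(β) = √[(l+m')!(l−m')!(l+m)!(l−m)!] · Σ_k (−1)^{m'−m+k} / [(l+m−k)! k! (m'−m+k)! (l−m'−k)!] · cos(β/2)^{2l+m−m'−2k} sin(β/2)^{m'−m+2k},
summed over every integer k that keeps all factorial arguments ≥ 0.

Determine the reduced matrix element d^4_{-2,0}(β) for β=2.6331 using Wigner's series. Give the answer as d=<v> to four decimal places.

d^4_{-2,0}(β=2.6331) via Wigner's sum:
Half-angle: c=0.251516, s=0.967853. N=√(2·720·24·24)=910.735966
k: max(0,(0)−(-2))=2 … min(4+(0),4−(-2))=4
  k=2: (−1)^0·910.7360/(96)·0.2515^6·0.9679^2 = +0.002250
  k=3: (−1)^1·910.7360/(36)·0.2515^4·0.9679^4 = -0.088836
  k=4: (−1)^2·910.7360/(96)·0.2515^2·0.9679^6 = +0.493298
d^4_{-2,0}(2.6331) = +0.002250 -0.088836 +0.493298 = +0.406711

d=0.4067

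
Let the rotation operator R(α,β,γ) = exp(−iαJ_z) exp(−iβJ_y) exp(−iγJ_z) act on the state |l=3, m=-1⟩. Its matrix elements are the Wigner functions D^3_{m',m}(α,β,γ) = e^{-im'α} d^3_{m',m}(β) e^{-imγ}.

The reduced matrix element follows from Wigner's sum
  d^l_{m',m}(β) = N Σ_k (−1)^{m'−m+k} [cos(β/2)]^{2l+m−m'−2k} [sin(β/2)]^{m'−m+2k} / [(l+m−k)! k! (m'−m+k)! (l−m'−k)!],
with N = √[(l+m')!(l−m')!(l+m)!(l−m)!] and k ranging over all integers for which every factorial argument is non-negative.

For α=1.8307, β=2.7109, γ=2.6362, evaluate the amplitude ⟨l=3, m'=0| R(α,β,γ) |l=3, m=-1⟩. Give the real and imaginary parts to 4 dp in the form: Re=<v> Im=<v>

Re=0.4949 Im=-0.2738

Split into d^3_{0,-1}(β=2.7109) × two z-phases.
With c≡cos(β/2)=0.213686 and s≡sin(β/2)=0.976902, N=[6·6·2·24]^{1/2}=41.569219
Admissible k: 0..2 (factorial args all ≥0)
  k=0: (−1)^1·41.5692/(12)·0.2137^5·0.9769^1 = -0.001508
  k=1: (−1)^2·41.5692/(4)·0.2137^3·0.9769^3 = +0.094535
  k=2: (−1)^3·41.5692/(12)·0.2137^1·0.9769^5 = -0.658601
d^3_{0,-1}(2.7109) = -0.001508 +0.094535 -0.658601 = -0.565574
D = (+1.000000+0.000000i)·(-0.565574)·(-0.874984+0.484151i) = +0.494868-0.273823i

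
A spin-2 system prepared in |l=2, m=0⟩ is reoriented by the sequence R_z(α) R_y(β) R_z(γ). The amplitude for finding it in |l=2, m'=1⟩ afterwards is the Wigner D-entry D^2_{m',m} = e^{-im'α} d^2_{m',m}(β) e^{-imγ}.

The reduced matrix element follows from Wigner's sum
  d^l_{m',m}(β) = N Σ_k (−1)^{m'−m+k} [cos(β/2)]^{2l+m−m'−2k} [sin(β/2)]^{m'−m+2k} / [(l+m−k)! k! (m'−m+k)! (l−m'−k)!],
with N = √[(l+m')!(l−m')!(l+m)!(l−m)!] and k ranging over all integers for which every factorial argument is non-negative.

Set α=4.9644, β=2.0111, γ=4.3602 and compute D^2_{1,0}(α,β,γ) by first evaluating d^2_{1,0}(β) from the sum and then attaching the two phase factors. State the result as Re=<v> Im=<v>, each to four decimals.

Re=0.1177 Im=0.4573

D^2_{1,0}(4.9644,2.0111,4.3602) = e^{-i·1·4.9644}·d^2_{1,0}(2.0111)·e^{-i·0·4.3602}. Compute d first:
c=cos(2.0111/2)=0.535624, s=sin(2.0111/2)=0.844457; N=√[6·1·2·2]=4.898979
k∈{0,1} keeps every argument non-negative
  k=0: (−1)^1·4.8990/(2)·0.5356^3·0.8445^1 = -0.317858
  k=1: (−1)^2·4.8990/(2)·0.5356^1·0.8445^3 = +0.790074
d^2_{1,0}(2.0111) = -0.317858 +0.790074 = +0.472216
Phases: e^{-i·(1)·4.9644}=+0.249352+0.968413i, e^{-i·(0)·4.3602}=+1.000000+0.000000i ⇒ D=+0.117748+0.457300i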